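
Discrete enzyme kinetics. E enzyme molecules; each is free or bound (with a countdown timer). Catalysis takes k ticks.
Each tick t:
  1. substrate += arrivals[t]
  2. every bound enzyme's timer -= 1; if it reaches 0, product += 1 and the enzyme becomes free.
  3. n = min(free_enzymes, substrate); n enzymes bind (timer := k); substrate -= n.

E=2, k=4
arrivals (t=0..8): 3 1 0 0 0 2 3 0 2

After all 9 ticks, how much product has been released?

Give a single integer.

Answer: 4

Derivation:
t=0: arr=3 -> substrate=1 bound=2 product=0
t=1: arr=1 -> substrate=2 bound=2 product=0
t=2: arr=0 -> substrate=2 bound=2 product=0
t=3: arr=0 -> substrate=2 bound=2 product=0
t=4: arr=0 -> substrate=0 bound=2 product=2
t=5: arr=2 -> substrate=2 bound=2 product=2
t=6: arr=3 -> substrate=5 bound=2 product=2
t=7: arr=0 -> substrate=5 bound=2 product=2
t=8: arr=2 -> substrate=5 bound=2 product=4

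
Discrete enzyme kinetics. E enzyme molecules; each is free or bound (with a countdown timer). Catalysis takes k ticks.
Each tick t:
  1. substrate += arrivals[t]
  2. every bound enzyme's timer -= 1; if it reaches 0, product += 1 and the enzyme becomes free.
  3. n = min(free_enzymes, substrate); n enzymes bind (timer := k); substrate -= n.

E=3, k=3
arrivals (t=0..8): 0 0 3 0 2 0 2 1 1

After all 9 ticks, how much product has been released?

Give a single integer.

Answer: 5

Derivation:
t=0: arr=0 -> substrate=0 bound=0 product=0
t=1: arr=0 -> substrate=0 bound=0 product=0
t=2: arr=3 -> substrate=0 bound=3 product=0
t=3: arr=0 -> substrate=0 bound=3 product=0
t=4: arr=2 -> substrate=2 bound=3 product=0
t=5: arr=0 -> substrate=0 bound=2 product=3
t=6: arr=2 -> substrate=1 bound=3 product=3
t=7: arr=1 -> substrate=2 bound=3 product=3
t=8: arr=1 -> substrate=1 bound=3 product=5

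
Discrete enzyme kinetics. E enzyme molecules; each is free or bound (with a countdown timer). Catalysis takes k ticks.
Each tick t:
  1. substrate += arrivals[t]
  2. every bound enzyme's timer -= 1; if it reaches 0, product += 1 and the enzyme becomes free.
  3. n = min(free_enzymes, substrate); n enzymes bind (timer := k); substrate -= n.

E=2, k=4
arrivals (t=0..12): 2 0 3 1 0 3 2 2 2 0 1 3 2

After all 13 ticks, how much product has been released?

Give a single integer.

Answer: 6

Derivation:
t=0: arr=2 -> substrate=0 bound=2 product=0
t=1: arr=0 -> substrate=0 bound=2 product=0
t=2: arr=3 -> substrate=3 bound=2 product=0
t=3: arr=1 -> substrate=4 bound=2 product=0
t=4: arr=0 -> substrate=2 bound=2 product=2
t=5: arr=3 -> substrate=5 bound=2 product=2
t=6: arr=2 -> substrate=7 bound=2 product=2
t=7: arr=2 -> substrate=9 bound=2 product=2
t=8: arr=2 -> substrate=9 bound=2 product=4
t=9: arr=0 -> substrate=9 bound=2 product=4
t=10: arr=1 -> substrate=10 bound=2 product=4
t=11: arr=3 -> substrate=13 bound=2 product=4
t=12: arr=2 -> substrate=13 bound=2 product=6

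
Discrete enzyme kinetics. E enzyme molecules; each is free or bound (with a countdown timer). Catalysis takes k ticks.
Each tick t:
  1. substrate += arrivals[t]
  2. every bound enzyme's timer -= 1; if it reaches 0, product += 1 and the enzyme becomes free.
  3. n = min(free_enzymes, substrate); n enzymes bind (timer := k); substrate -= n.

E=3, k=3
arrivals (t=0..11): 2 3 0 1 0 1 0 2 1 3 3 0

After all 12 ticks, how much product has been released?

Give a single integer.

t=0: arr=2 -> substrate=0 bound=2 product=0
t=1: arr=3 -> substrate=2 bound=3 product=0
t=2: arr=0 -> substrate=2 bound=3 product=0
t=3: arr=1 -> substrate=1 bound=3 product=2
t=4: arr=0 -> substrate=0 bound=3 product=3
t=5: arr=1 -> substrate=1 bound=3 product=3
t=6: arr=0 -> substrate=0 bound=2 product=5
t=7: arr=2 -> substrate=0 bound=3 product=6
t=8: arr=1 -> substrate=1 bound=3 product=6
t=9: arr=3 -> substrate=3 bound=3 product=7
t=10: arr=3 -> substrate=4 bound=3 product=9
t=11: arr=0 -> substrate=4 bound=3 product=9

Answer: 9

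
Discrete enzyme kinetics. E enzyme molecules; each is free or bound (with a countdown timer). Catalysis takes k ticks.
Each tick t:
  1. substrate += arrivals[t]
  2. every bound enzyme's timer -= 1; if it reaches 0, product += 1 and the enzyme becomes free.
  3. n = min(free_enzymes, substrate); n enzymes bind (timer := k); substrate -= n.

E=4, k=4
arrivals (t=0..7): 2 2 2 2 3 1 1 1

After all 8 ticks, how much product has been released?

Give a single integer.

Answer: 4

Derivation:
t=0: arr=2 -> substrate=0 bound=2 product=0
t=1: arr=2 -> substrate=0 bound=4 product=0
t=2: arr=2 -> substrate=2 bound=4 product=0
t=3: arr=2 -> substrate=4 bound=4 product=0
t=4: arr=3 -> substrate=5 bound=4 product=2
t=5: arr=1 -> substrate=4 bound=4 product=4
t=6: arr=1 -> substrate=5 bound=4 product=4
t=7: arr=1 -> substrate=6 bound=4 product=4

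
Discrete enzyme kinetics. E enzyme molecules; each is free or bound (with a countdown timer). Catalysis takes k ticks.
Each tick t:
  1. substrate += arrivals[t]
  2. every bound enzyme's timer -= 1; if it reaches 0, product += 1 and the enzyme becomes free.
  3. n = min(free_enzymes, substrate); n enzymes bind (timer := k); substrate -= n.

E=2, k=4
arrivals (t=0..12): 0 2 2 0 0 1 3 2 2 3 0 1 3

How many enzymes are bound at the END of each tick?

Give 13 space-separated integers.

Answer: 0 2 2 2 2 2 2 2 2 2 2 2 2

Derivation:
t=0: arr=0 -> substrate=0 bound=0 product=0
t=1: arr=2 -> substrate=0 bound=2 product=0
t=2: arr=2 -> substrate=2 bound=2 product=0
t=3: arr=0 -> substrate=2 bound=2 product=0
t=4: arr=0 -> substrate=2 bound=2 product=0
t=5: arr=1 -> substrate=1 bound=2 product=2
t=6: arr=3 -> substrate=4 bound=2 product=2
t=7: arr=2 -> substrate=6 bound=2 product=2
t=8: arr=2 -> substrate=8 bound=2 product=2
t=9: arr=3 -> substrate=9 bound=2 product=4
t=10: arr=0 -> substrate=9 bound=2 product=4
t=11: arr=1 -> substrate=10 bound=2 product=4
t=12: arr=3 -> substrate=13 bound=2 product=4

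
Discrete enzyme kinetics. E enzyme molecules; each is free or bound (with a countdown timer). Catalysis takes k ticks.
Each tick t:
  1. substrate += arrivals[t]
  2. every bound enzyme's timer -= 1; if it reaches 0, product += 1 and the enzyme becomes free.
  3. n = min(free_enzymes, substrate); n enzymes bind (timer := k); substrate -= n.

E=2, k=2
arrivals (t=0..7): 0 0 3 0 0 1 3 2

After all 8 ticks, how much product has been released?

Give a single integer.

t=0: arr=0 -> substrate=0 bound=0 product=0
t=1: arr=0 -> substrate=0 bound=0 product=0
t=2: arr=3 -> substrate=1 bound=2 product=0
t=3: arr=0 -> substrate=1 bound=2 product=0
t=4: arr=0 -> substrate=0 bound=1 product=2
t=5: arr=1 -> substrate=0 bound=2 product=2
t=6: arr=3 -> substrate=2 bound=2 product=3
t=7: arr=2 -> substrate=3 bound=2 product=4

Answer: 4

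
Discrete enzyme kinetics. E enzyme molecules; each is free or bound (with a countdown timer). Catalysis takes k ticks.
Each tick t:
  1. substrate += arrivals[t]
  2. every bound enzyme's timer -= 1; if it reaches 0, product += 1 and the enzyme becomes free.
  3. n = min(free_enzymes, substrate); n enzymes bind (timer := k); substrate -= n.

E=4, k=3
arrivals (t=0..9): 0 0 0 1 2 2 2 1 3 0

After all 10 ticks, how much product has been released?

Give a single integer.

t=0: arr=0 -> substrate=0 bound=0 product=0
t=1: arr=0 -> substrate=0 bound=0 product=0
t=2: arr=0 -> substrate=0 bound=0 product=0
t=3: arr=1 -> substrate=0 bound=1 product=0
t=4: arr=2 -> substrate=0 bound=3 product=0
t=5: arr=2 -> substrate=1 bound=4 product=0
t=6: arr=2 -> substrate=2 bound=4 product=1
t=7: arr=1 -> substrate=1 bound=4 product=3
t=8: arr=3 -> substrate=3 bound=4 product=4
t=9: arr=0 -> substrate=2 bound=4 product=5

Answer: 5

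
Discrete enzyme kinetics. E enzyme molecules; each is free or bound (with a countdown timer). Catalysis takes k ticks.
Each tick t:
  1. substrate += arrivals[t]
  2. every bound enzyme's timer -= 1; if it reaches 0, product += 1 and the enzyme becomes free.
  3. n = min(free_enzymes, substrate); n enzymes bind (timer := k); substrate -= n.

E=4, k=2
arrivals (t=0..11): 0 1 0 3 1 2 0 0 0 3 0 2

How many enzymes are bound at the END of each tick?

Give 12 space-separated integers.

t=0: arr=0 -> substrate=0 bound=0 product=0
t=1: arr=1 -> substrate=0 bound=1 product=0
t=2: arr=0 -> substrate=0 bound=1 product=0
t=3: arr=3 -> substrate=0 bound=3 product=1
t=4: arr=1 -> substrate=0 bound=4 product=1
t=5: arr=2 -> substrate=0 bound=3 product=4
t=6: arr=0 -> substrate=0 bound=2 product=5
t=7: arr=0 -> substrate=0 bound=0 product=7
t=8: arr=0 -> substrate=0 bound=0 product=7
t=9: arr=3 -> substrate=0 bound=3 product=7
t=10: arr=0 -> substrate=0 bound=3 product=7
t=11: arr=2 -> substrate=0 bound=2 product=10

Answer: 0 1 1 3 4 3 2 0 0 3 3 2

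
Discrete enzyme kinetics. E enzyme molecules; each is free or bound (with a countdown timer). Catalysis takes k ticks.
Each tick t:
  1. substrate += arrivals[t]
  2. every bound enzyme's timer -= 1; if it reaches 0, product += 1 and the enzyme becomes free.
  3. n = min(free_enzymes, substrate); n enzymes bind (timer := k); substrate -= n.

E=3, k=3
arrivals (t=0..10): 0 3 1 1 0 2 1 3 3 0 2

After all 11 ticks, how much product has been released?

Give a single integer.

Answer: 8

Derivation:
t=0: arr=0 -> substrate=0 bound=0 product=0
t=1: arr=3 -> substrate=0 bound=3 product=0
t=2: arr=1 -> substrate=1 bound=3 product=0
t=3: arr=1 -> substrate=2 bound=3 product=0
t=4: arr=0 -> substrate=0 bound=2 product=3
t=5: arr=2 -> substrate=1 bound=3 product=3
t=6: arr=1 -> substrate=2 bound=3 product=3
t=7: arr=3 -> substrate=3 bound=3 product=5
t=8: arr=3 -> substrate=5 bound=3 product=6
t=9: arr=0 -> substrate=5 bound=3 product=6
t=10: arr=2 -> substrate=5 bound=3 product=8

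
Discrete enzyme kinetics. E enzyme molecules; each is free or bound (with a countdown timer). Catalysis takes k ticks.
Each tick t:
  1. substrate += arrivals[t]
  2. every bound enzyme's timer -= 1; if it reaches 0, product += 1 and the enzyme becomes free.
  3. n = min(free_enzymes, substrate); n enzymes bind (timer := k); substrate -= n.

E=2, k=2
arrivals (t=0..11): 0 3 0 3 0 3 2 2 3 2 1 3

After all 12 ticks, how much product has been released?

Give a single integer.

t=0: arr=0 -> substrate=0 bound=0 product=0
t=1: arr=3 -> substrate=1 bound=2 product=0
t=2: arr=0 -> substrate=1 bound=2 product=0
t=3: arr=3 -> substrate=2 bound=2 product=2
t=4: arr=0 -> substrate=2 bound=2 product=2
t=5: arr=3 -> substrate=3 bound=2 product=4
t=6: arr=2 -> substrate=5 bound=2 product=4
t=7: arr=2 -> substrate=5 bound=2 product=6
t=8: arr=3 -> substrate=8 bound=2 product=6
t=9: arr=2 -> substrate=8 bound=2 product=8
t=10: arr=1 -> substrate=9 bound=2 product=8
t=11: arr=3 -> substrate=10 bound=2 product=10

Answer: 10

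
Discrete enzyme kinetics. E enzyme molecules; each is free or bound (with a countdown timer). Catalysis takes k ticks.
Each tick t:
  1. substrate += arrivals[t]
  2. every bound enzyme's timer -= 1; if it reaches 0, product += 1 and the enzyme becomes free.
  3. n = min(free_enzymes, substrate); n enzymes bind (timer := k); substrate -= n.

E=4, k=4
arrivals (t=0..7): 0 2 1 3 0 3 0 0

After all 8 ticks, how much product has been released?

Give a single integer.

Answer: 4

Derivation:
t=0: arr=0 -> substrate=0 bound=0 product=0
t=1: arr=2 -> substrate=0 bound=2 product=0
t=2: arr=1 -> substrate=0 bound=3 product=0
t=3: arr=3 -> substrate=2 bound=4 product=0
t=4: arr=0 -> substrate=2 bound=4 product=0
t=5: arr=3 -> substrate=3 bound=4 product=2
t=6: arr=0 -> substrate=2 bound=4 product=3
t=7: arr=0 -> substrate=1 bound=4 product=4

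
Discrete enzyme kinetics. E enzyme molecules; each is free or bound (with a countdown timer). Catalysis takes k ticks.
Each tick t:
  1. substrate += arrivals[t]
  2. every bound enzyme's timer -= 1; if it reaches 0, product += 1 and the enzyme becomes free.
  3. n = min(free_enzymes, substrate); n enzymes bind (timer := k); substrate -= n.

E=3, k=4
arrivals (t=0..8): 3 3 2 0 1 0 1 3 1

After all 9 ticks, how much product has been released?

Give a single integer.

t=0: arr=3 -> substrate=0 bound=3 product=0
t=1: arr=3 -> substrate=3 bound=3 product=0
t=2: arr=2 -> substrate=5 bound=3 product=0
t=3: arr=0 -> substrate=5 bound=3 product=0
t=4: arr=1 -> substrate=3 bound=3 product=3
t=5: arr=0 -> substrate=3 bound=3 product=3
t=6: arr=1 -> substrate=4 bound=3 product=3
t=7: arr=3 -> substrate=7 bound=3 product=3
t=8: arr=1 -> substrate=5 bound=3 product=6

Answer: 6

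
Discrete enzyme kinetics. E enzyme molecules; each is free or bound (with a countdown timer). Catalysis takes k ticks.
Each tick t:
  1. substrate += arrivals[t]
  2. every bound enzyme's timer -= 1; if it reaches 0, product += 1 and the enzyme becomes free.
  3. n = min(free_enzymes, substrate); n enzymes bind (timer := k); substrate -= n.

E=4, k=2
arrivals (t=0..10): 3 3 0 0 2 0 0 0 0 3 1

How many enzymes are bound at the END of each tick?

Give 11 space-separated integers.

Answer: 3 4 3 2 2 2 0 0 0 3 4

Derivation:
t=0: arr=3 -> substrate=0 bound=3 product=0
t=1: arr=3 -> substrate=2 bound=4 product=0
t=2: arr=0 -> substrate=0 bound=3 product=3
t=3: arr=0 -> substrate=0 bound=2 product=4
t=4: arr=2 -> substrate=0 bound=2 product=6
t=5: arr=0 -> substrate=0 bound=2 product=6
t=6: arr=0 -> substrate=0 bound=0 product=8
t=7: arr=0 -> substrate=0 bound=0 product=8
t=8: arr=0 -> substrate=0 bound=0 product=8
t=9: arr=3 -> substrate=0 bound=3 product=8
t=10: arr=1 -> substrate=0 bound=4 product=8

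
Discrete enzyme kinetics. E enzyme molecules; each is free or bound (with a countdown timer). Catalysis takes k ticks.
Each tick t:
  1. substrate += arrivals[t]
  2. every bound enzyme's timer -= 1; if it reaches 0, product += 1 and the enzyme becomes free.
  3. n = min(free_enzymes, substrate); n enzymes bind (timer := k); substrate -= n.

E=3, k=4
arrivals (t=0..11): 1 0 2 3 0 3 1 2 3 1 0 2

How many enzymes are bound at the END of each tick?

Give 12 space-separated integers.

t=0: arr=1 -> substrate=0 bound=1 product=0
t=1: arr=0 -> substrate=0 bound=1 product=0
t=2: arr=2 -> substrate=0 bound=3 product=0
t=3: arr=3 -> substrate=3 bound=3 product=0
t=4: arr=0 -> substrate=2 bound=3 product=1
t=5: arr=3 -> substrate=5 bound=3 product=1
t=6: arr=1 -> substrate=4 bound=3 product=3
t=7: arr=2 -> substrate=6 bound=3 product=3
t=8: arr=3 -> substrate=8 bound=3 product=4
t=9: arr=1 -> substrate=9 bound=3 product=4
t=10: arr=0 -> substrate=7 bound=3 product=6
t=11: arr=2 -> substrate=9 bound=3 product=6

Answer: 1 1 3 3 3 3 3 3 3 3 3 3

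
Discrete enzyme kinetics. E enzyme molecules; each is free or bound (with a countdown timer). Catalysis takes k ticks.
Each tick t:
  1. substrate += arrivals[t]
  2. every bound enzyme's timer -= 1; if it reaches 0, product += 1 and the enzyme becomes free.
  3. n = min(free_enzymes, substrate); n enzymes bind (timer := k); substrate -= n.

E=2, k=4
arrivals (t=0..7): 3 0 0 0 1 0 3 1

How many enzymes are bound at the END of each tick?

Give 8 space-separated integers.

t=0: arr=3 -> substrate=1 bound=2 product=0
t=1: arr=0 -> substrate=1 bound=2 product=0
t=2: arr=0 -> substrate=1 bound=2 product=0
t=3: arr=0 -> substrate=1 bound=2 product=0
t=4: arr=1 -> substrate=0 bound=2 product=2
t=5: arr=0 -> substrate=0 bound=2 product=2
t=6: arr=3 -> substrate=3 bound=2 product=2
t=7: arr=1 -> substrate=4 bound=2 product=2

Answer: 2 2 2 2 2 2 2 2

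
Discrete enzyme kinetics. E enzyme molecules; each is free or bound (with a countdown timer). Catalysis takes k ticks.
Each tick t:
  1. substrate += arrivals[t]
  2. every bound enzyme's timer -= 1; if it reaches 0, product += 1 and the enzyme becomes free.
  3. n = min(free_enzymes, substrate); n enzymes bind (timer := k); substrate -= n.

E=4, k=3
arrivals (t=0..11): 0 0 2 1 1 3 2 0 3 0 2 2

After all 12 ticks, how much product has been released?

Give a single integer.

Answer: 10

Derivation:
t=0: arr=0 -> substrate=0 bound=0 product=0
t=1: arr=0 -> substrate=0 bound=0 product=0
t=2: arr=2 -> substrate=0 bound=2 product=0
t=3: arr=1 -> substrate=0 bound=3 product=0
t=4: arr=1 -> substrate=0 bound=4 product=0
t=5: arr=3 -> substrate=1 bound=4 product=2
t=6: arr=2 -> substrate=2 bound=4 product=3
t=7: arr=0 -> substrate=1 bound=4 product=4
t=8: arr=3 -> substrate=2 bound=4 product=6
t=9: arr=0 -> substrate=1 bound=4 product=7
t=10: arr=2 -> substrate=2 bound=4 product=8
t=11: arr=2 -> substrate=2 bound=4 product=10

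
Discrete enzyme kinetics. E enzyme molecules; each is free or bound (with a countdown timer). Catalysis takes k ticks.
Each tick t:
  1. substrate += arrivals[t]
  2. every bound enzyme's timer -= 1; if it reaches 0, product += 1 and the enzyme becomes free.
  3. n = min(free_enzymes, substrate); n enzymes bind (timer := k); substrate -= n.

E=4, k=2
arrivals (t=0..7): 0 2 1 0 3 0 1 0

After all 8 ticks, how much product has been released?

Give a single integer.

Answer: 6

Derivation:
t=0: arr=0 -> substrate=0 bound=0 product=0
t=1: arr=2 -> substrate=0 bound=2 product=0
t=2: arr=1 -> substrate=0 bound=3 product=0
t=3: arr=0 -> substrate=0 bound=1 product=2
t=4: arr=3 -> substrate=0 bound=3 product=3
t=5: arr=0 -> substrate=0 bound=3 product=3
t=6: arr=1 -> substrate=0 bound=1 product=6
t=7: arr=0 -> substrate=0 bound=1 product=6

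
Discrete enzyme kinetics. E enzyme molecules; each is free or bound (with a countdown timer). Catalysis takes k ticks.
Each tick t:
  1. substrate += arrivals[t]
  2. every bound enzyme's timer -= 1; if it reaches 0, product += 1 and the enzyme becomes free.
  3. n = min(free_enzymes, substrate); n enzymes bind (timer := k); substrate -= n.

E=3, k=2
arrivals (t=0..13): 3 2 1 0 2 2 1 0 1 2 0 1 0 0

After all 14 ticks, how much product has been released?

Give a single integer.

t=0: arr=3 -> substrate=0 bound=3 product=0
t=1: arr=2 -> substrate=2 bound=3 product=0
t=2: arr=1 -> substrate=0 bound=3 product=3
t=3: arr=0 -> substrate=0 bound=3 product=3
t=4: arr=2 -> substrate=0 bound=2 product=6
t=5: arr=2 -> substrate=1 bound=3 product=6
t=6: arr=1 -> substrate=0 bound=3 product=8
t=7: arr=0 -> substrate=0 bound=2 product=9
t=8: arr=1 -> substrate=0 bound=1 product=11
t=9: arr=2 -> substrate=0 bound=3 product=11
t=10: arr=0 -> substrate=0 bound=2 product=12
t=11: arr=1 -> substrate=0 bound=1 product=14
t=12: arr=0 -> substrate=0 bound=1 product=14
t=13: arr=0 -> substrate=0 bound=0 product=15

Answer: 15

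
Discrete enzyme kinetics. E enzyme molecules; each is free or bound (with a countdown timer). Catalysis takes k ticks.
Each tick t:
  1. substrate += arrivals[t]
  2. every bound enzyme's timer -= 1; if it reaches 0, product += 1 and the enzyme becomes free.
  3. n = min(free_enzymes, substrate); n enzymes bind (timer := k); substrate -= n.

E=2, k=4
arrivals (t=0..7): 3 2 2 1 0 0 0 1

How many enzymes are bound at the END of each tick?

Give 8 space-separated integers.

Answer: 2 2 2 2 2 2 2 2

Derivation:
t=0: arr=3 -> substrate=1 bound=2 product=0
t=1: arr=2 -> substrate=3 bound=2 product=0
t=2: arr=2 -> substrate=5 bound=2 product=0
t=3: arr=1 -> substrate=6 bound=2 product=0
t=4: arr=0 -> substrate=4 bound=2 product=2
t=5: arr=0 -> substrate=4 bound=2 product=2
t=6: arr=0 -> substrate=4 bound=2 product=2
t=7: arr=1 -> substrate=5 bound=2 product=2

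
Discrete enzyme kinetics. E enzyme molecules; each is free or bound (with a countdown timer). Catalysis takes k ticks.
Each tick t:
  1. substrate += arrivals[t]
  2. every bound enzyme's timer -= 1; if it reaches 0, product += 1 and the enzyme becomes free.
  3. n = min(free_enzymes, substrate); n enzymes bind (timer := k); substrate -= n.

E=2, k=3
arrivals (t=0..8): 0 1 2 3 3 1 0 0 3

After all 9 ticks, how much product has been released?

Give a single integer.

t=0: arr=0 -> substrate=0 bound=0 product=0
t=1: arr=1 -> substrate=0 bound=1 product=0
t=2: arr=2 -> substrate=1 bound=2 product=0
t=3: arr=3 -> substrate=4 bound=2 product=0
t=4: arr=3 -> substrate=6 bound=2 product=1
t=5: arr=1 -> substrate=6 bound=2 product=2
t=6: arr=0 -> substrate=6 bound=2 product=2
t=7: arr=0 -> substrate=5 bound=2 product=3
t=8: arr=3 -> substrate=7 bound=2 product=4

Answer: 4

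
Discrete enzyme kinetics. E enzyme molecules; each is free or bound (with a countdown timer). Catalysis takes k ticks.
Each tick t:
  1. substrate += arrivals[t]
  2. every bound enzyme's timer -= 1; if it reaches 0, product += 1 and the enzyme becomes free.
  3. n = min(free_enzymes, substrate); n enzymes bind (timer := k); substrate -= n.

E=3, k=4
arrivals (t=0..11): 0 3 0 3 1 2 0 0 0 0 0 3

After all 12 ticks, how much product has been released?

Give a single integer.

Answer: 6

Derivation:
t=0: arr=0 -> substrate=0 bound=0 product=0
t=1: arr=3 -> substrate=0 bound=3 product=0
t=2: arr=0 -> substrate=0 bound=3 product=0
t=3: arr=3 -> substrate=3 bound=3 product=0
t=4: arr=1 -> substrate=4 bound=3 product=0
t=5: arr=2 -> substrate=3 bound=3 product=3
t=6: arr=0 -> substrate=3 bound=3 product=3
t=7: arr=0 -> substrate=3 bound=3 product=3
t=8: arr=0 -> substrate=3 bound=3 product=3
t=9: arr=0 -> substrate=0 bound=3 product=6
t=10: arr=0 -> substrate=0 bound=3 product=6
t=11: arr=3 -> substrate=3 bound=3 product=6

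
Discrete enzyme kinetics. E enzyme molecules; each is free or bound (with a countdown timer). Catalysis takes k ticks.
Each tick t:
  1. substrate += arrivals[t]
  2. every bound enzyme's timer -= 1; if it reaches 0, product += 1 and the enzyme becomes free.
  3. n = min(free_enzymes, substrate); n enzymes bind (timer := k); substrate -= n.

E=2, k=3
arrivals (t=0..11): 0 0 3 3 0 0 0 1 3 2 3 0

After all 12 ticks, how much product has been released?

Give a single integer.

Answer: 6

Derivation:
t=0: arr=0 -> substrate=0 bound=0 product=0
t=1: arr=0 -> substrate=0 bound=0 product=0
t=2: arr=3 -> substrate=1 bound=2 product=0
t=3: arr=3 -> substrate=4 bound=2 product=0
t=4: arr=0 -> substrate=4 bound=2 product=0
t=5: arr=0 -> substrate=2 bound=2 product=2
t=6: arr=0 -> substrate=2 bound=2 product=2
t=7: arr=1 -> substrate=3 bound=2 product=2
t=8: arr=3 -> substrate=4 bound=2 product=4
t=9: arr=2 -> substrate=6 bound=2 product=4
t=10: arr=3 -> substrate=9 bound=2 product=4
t=11: arr=0 -> substrate=7 bound=2 product=6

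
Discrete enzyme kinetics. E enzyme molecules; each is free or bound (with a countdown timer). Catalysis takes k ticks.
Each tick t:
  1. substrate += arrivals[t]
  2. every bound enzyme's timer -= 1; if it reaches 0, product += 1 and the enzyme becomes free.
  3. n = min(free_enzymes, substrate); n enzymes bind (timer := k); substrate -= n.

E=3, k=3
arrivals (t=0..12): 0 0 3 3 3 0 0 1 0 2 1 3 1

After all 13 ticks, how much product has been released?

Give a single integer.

Answer: 9

Derivation:
t=0: arr=0 -> substrate=0 bound=0 product=0
t=1: arr=0 -> substrate=0 bound=0 product=0
t=2: arr=3 -> substrate=0 bound=3 product=0
t=3: arr=3 -> substrate=3 bound=3 product=0
t=4: arr=3 -> substrate=6 bound=3 product=0
t=5: arr=0 -> substrate=3 bound=3 product=3
t=6: arr=0 -> substrate=3 bound=3 product=3
t=7: arr=1 -> substrate=4 bound=3 product=3
t=8: arr=0 -> substrate=1 bound=3 product=6
t=9: arr=2 -> substrate=3 bound=3 product=6
t=10: arr=1 -> substrate=4 bound=3 product=6
t=11: arr=3 -> substrate=4 bound=3 product=9
t=12: arr=1 -> substrate=5 bound=3 product=9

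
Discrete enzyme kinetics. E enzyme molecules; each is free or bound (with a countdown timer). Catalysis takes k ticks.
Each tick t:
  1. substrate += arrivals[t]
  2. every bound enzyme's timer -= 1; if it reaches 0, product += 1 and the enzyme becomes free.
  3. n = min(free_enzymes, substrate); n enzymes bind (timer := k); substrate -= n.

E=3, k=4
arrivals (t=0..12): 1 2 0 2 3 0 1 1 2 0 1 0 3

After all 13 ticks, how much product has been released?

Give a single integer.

t=0: arr=1 -> substrate=0 bound=1 product=0
t=1: arr=2 -> substrate=0 bound=3 product=0
t=2: arr=0 -> substrate=0 bound=3 product=0
t=3: arr=2 -> substrate=2 bound=3 product=0
t=4: arr=3 -> substrate=4 bound=3 product=1
t=5: arr=0 -> substrate=2 bound=3 product=3
t=6: arr=1 -> substrate=3 bound=3 product=3
t=7: arr=1 -> substrate=4 bound=3 product=3
t=8: arr=2 -> substrate=5 bound=3 product=4
t=9: arr=0 -> substrate=3 bound=3 product=6
t=10: arr=1 -> substrate=4 bound=3 product=6
t=11: arr=0 -> substrate=4 bound=3 product=6
t=12: arr=3 -> substrate=6 bound=3 product=7

Answer: 7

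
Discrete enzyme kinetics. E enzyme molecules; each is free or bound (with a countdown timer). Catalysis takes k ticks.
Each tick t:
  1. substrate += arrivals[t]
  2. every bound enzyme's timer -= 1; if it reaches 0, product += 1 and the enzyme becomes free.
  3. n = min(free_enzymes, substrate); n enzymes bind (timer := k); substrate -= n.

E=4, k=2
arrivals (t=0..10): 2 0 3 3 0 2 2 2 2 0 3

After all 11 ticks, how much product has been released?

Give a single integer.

t=0: arr=2 -> substrate=0 bound=2 product=0
t=1: arr=0 -> substrate=0 bound=2 product=0
t=2: arr=3 -> substrate=0 bound=3 product=2
t=3: arr=3 -> substrate=2 bound=4 product=2
t=4: arr=0 -> substrate=0 bound=3 product=5
t=5: arr=2 -> substrate=0 bound=4 product=6
t=6: arr=2 -> substrate=0 bound=4 product=8
t=7: arr=2 -> substrate=0 bound=4 product=10
t=8: arr=2 -> substrate=0 bound=4 product=12
t=9: arr=0 -> substrate=0 bound=2 product=14
t=10: arr=3 -> substrate=0 bound=3 product=16

Answer: 16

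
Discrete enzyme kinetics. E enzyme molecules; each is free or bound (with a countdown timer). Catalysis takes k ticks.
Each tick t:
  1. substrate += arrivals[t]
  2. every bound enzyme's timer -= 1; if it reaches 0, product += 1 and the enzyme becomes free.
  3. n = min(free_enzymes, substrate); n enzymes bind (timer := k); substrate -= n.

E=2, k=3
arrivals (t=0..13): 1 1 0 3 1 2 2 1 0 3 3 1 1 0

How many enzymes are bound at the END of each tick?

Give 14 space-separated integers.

Answer: 1 2 2 2 2 2 2 2 2 2 2 2 2 2

Derivation:
t=0: arr=1 -> substrate=0 bound=1 product=0
t=1: arr=1 -> substrate=0 bound=2 product=0
t=2: arr=0 -> substrate=0 bound=2 product=0
t=3: arr=3 -> substrate=2 bound=2 product=1
t=4: arr=1 -> substrate=2 bound=2 product=2
t=5: arr=2 -> substrate=4 bound=2 product=2
t=6: arr=2 -> substrate=5 bound=2 product=3
t=7: arr=1 -> substrate=5 bound=2 product=4
t=8: arr=0 -> substrate=5 bound=2 product=4
t=9: arr=3 -> substrate=7 bound=2 product=5
t=10: arr=3 -> substrate=9 bound=2 product=6
t=11: arr=1 -> substrate=10 bound=2 product=6
t=12: arr=1 -> substrate=10 bound=2 product=7
t=13: arr=0 -> substrate=9 bound=2 product=8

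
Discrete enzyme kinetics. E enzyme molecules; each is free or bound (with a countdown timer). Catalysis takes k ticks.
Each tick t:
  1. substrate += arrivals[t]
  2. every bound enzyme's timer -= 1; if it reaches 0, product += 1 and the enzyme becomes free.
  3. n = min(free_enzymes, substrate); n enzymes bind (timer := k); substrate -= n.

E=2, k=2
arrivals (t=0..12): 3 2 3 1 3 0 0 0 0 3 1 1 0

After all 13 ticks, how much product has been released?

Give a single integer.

t=0: arr=3 -> substrate=1 bound=2 product=0
t=1: arr=2 -> substrate=3 bound=2 product=0
t=2: arr=3 -> substrate=4 bound=2 product=2
t=3: arr=1 -> substrate=5 bound=2 product=2
t=4: arr=3 -> substrate=6 bound=2 product=4
t=5: arr=0 -> substrate=6 bound=2 product=4
t=6: arr=0 -> substrate=4 bound=2 product=6
t=7: arr=0 -> substrate=4 bound=2 product=6
t=8: arr=0 -> substrate=2 bound=2 product=8
t=9: arr=3 -> substrate=5 bound=2 product=8
t=10: arr=1 -> substrate=4 bound=2 product=10
t=11: arr=1 -> substrate=5 bound=2 product=10
t=12: arr=0 -> substrate=3 bound=2 product=12

Answer: 12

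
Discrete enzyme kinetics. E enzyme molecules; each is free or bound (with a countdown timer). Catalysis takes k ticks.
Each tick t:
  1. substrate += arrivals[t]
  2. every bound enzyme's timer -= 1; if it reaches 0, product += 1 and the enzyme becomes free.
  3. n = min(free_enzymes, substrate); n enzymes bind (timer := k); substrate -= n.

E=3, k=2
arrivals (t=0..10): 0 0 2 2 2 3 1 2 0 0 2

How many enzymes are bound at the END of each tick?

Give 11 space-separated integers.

t=0: arr=0 -> substrate=0 bound=0 product=0
t=1: arr=0 -> substrate=0 bound=0 product=0
t=2: arr=2 -> substrate=0 bound=2 product=0
t=3: arr=2 -> substrate=1 bound=3 product=0
t=4: arr=2 -> substrate=1 bound=3 product=2
t=5: arr=3 -> substrate=3 bound=3 product=3
t=6: arr=1 -> substrate=2 bound=3 product=5
t=7: arr=2 -> substrate=3 bound=3 product=6
t=8: arr=0 -> substrate=1 bound=3 product=8
t=9: arr=0 -> substrate=0 bound=3 product=9
t=10: arr=2 -> substrate=0 bound=3 product=11

Answer: 0 0 2 3 3 3 3 3 3 3 3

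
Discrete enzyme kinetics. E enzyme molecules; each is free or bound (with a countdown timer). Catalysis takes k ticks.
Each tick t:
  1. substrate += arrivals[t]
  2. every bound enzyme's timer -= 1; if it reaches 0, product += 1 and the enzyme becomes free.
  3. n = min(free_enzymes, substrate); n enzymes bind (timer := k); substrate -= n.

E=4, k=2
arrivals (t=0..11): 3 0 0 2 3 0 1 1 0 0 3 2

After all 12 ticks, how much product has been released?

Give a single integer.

Answer: 10

Derivation:
t=0: arr=3 -> substrate=0 bound=3 product=0
t=1: arr=0 -> substrate=0 bound=3 product=0
t=2: arr=0 -> substrate=0 bound=0 product=3
t=3: arr=2 -> substrate=0 bound=2 product=3
t=4: arr=3 -> substrate=1 bound=4 product=3
t=5: arr=0 -> substrate=0 bound=3 product=5
t=6: arr=1 -> substrate=0 bound=2 product=7
t=7: arr=1 -> substrate=0 bound=2 product=8
t=8: arr=0 -> substrate=0 bound=1 product=9
t=9: arr=0 -> substrate=0 bound=0 product=10
t=10: arr=3 -> substrate=0 bound=3 product=10
t=11: arr=2 -> substrate=1 bound=4 product=10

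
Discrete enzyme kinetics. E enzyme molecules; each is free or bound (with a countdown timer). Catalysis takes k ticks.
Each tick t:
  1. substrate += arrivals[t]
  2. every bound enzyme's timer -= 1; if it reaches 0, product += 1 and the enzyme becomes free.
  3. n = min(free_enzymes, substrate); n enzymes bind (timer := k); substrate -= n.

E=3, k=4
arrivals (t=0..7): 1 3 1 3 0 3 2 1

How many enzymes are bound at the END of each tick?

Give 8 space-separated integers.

t=0: arr=1 -> substrate=0 bound=1 product=0
t=1: arr=3 -> substrate=1 bound=3 product=0
t=2: arr=1 -> substrate=2 bound=3 product=0
t=3: arr=3 -> substrate=5 bound=3 product=0
t=4: arr=0 -> substrate=4 bound=3 product=1
t=5: arr=3 -> substrate=5 bound=3 product=3
t=6: arr=2 -> substrate=7 bound=3 product=3
t=7: arr=1 -> substrate=8 bound=3 product=3

Answer: 1 3 3 3 3 3 3 3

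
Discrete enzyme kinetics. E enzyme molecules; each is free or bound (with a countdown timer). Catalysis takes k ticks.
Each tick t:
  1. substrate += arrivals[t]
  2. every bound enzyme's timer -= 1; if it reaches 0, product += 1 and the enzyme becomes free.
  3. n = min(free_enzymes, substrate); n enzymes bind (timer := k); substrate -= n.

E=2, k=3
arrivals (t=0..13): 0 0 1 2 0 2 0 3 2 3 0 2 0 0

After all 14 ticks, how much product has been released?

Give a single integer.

t=0: arr=0 -> substrate=0 bound=0 product=0
t=1: arr=0 -> substrate=0 bound=0 product=0
t=2: arr=1 -> substrate=0 bound=1 product=0
t=3: arr=2 -> substrate=1 bound=2 product=0
t=4: arr=0 -> substrate=1 bound=2 product=0
t=5: arr=2 -> substrate=2 bound=2 product=1
t=6: arr=0 -> substrate=1 bound=2 product=2
t=7: arr=3 -> substrate=4 bound=2 product=2
t=8: arr=2 -> substrate=5 bound=2 product=3
t=9: arr=3 -> substrate=7 bound=2 product=4
t=10: arr=0 -> substrate=7 bound=2 product=4
t=11: arr=2 -> substrate=8 bound=2 product=5
t=12: arr=0 -> substrate=7 bound=2 product=6
t=13: arr=0 -> substrate=7 bound=2 product=6

Answer: 6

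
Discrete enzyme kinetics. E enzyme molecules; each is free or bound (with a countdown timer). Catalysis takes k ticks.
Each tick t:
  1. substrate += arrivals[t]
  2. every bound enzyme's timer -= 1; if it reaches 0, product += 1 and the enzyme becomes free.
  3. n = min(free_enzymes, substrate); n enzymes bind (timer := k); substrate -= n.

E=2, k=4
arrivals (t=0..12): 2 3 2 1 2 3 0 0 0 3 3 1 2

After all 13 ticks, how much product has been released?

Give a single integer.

Answer: 6

Derivation:
t=0: arr=2 -> substrate=0 bound=2 product=0
t=1: arr=3 -> substrate=3 bound=2 product=0
t=2: arr=2 -> substrate=5 bound=2 product=0
t=3: arr=1 -> substrate=6 bound=2 product=0
t=4: arr=2 -> substrate=6 bound=2 product=2
t=5: arr=3 -> substrate=9 bound=2 product=2
t=6: arr=0 -> substrate=9 bound=2 product=2
t=7: arr=0 -> substrate=9 bound=2 product=2
t=8: arr=0 -> substrate=7 bound=2 product=4
t=9: arr=3 -> substrate=10 bound=2 product=4
t=10: arr=3 -> substrate=13 bound=2 product=4
t=11: arr=1 -> substrate=14 bound=2 product=4
t=12: arr=2 -> substrate=14 bound=2 product=6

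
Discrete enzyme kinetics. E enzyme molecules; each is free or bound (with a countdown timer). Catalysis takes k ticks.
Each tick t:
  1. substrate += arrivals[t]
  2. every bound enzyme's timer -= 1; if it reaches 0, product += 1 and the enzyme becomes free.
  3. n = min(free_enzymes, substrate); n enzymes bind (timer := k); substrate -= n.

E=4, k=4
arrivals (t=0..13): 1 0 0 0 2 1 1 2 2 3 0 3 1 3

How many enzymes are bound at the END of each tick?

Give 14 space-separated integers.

Answer: 1 1 1 1 2 3 4 4 4 4 4 4 4 4

Derivation:
t=0: arr=1 -> substrate=0 bound=1 product=0
t=1: arr=0 -> substrate=0 bound=1 product=0
t=2: arr=0 -> substrate=0 bound=1 product=0
t=3: arr=0 -> substrate=0 bound=1 product=0
t=4: arr=2 -> substrate=0 bound=2 product=1
t=5: arr=1 -> substrate=0 bound=3 product=1
t=6: arr=1 -> substrate=0 bound=4 product=1
t=7: arr=2 -> substrate=2 bound=4 product=1
t=8: arr=2 -> substrate=2 bound=4 product=3
t=9: arr=3 -> substrate=4 bound=4 product=4
t=10: arr=0 -> substrate=3 bound=4 product=5
t=11: arr=3 -> substrate=6 bound=4 product=5
t=12: arr=1 -> substrate=5 bound=4 product=7
t=13: arr=3 -> substrate=7 bound=4 product=8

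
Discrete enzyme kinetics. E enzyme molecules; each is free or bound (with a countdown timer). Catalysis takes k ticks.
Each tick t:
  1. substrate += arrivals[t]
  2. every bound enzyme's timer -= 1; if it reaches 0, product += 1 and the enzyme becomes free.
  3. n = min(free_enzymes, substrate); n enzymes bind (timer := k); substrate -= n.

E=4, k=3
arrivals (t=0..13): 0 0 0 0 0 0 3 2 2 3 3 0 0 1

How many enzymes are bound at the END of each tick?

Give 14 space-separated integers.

t=0: arr=0 -> substrate=0 bound=0 product=0
t=1: arr=0 -> substrate=0 bound=0 product=0
t=2: arr=0 -> substrate=0 bound=0 product=0
t=3: arr=0 -> substrate=0 bound=0 product=0
t=4: arr=0 -> substrate=0 bound=0 product=0
t=5: arr=0 -> substrate=0 bound=0 product=0
t=6: arr=3 -> substrate=0 bound=3 product=0
t=7: arr=2 -> substrate=1 bound=4 product=0
t=8: arr=2 -> substrate=3 bound=4 product=0
t=9: arr=3 -> substrate=3 bound=4 product=3
t=10: arr=3 -> substrate=5 bound=4 product=4
t=11: arr=0 -> substrate=5 bound=4 product=4
t=12: arr=0 -> substrate=2 bound=4 product=7
t=13: arr=1 -> substrate=2 bound=4 product=8

Answer: 0 0 0 0 0 0 3 4 4 4 4 4 4 4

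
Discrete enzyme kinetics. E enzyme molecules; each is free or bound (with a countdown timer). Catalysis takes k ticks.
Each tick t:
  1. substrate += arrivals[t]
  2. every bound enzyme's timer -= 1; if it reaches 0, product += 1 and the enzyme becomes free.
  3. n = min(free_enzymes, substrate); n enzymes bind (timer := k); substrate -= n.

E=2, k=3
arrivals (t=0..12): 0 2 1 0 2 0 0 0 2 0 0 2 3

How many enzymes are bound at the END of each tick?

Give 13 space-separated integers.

t=0: arr=0 -> substrate=0 bound=0 product=0
t=1: arr=2 -> substrate=0 bound=2 product=0
t=2: arr=1 -> substrate=1 bound=2 product=0
t=3: arr=0 -> substrate=1 bound=2 product=0
t=4: arr=2 -> substrate=1 bound=2 product=2
t=5: arr=0 -> substrate=1 bound=2 product=2
t=6: arr=0 -> substrate=1 bound=2 product=2
t=7: arr=0 -> substrate=0 bound=1 product=4
t=8: arr=2 -> substrate=1 bound=2 product=4
t=9: arr=0 -> substrate=1 bound=2 product=4
t=10: arr=0 -> substrate=0 bound=2 product=5
t=11: arr=2 -> substrate=1 bound=2 product=6
t=12: arr=3 -> substrate=4 bound=2 product=6

Answer: 0 2 2 2 2 2 2 1 2 2 2 2 2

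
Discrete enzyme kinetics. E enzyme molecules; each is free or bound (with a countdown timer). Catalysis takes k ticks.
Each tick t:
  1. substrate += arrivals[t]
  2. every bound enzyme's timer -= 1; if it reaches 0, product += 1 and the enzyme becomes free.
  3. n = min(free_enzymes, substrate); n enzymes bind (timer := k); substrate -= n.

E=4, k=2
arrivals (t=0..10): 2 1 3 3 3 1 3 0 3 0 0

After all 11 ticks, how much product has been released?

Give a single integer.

Answer: 18

Derivation:
t=0: arr=2 -> substrate=0 bound=2 product=0
t=1: arr=1 -> substrate=0 bound=3 product=0
t=2: arr=3 -> substrate=0 bound=4 product=2
t=3: arr=3 -> substrate=2 bound=4 product=3
t=4: arr=3 -> substrate=2 bound=4 product=6
t=5: arr=1 -> substrate=2 bound=4 product=7
t=6: arr=3 -> substrate=2 bound=4 product=10
t=7: arr=0 -> substrate=1 bound=4 product=11
t=8: arr=3 -> substrate=1 bound=4 product=14
t=9: arr=0 -> substrate=0 bound=4 product=15
t=10: arr=0 -> substrate=0 bound=1 product=18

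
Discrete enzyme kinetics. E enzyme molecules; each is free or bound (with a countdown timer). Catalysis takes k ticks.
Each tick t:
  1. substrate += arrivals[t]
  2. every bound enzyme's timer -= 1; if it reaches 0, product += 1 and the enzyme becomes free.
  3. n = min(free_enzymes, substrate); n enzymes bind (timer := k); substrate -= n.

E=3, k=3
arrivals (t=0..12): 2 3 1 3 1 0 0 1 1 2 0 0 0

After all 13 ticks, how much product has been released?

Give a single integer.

t=0: arr=2 -> substrate=0 bound=2 product=0
t=1: arr=3 -> substrate=2 bound=3 product=0
t=2: arr=1 -> substrate=3 bound=3 product=0
t=3: arr=3 -> substrate=4 bound=3 product=2
t=4: arr=1 -> substrate=4 bound=3 product=3
t=5: arr=0 -> substrate=4 bound=3 product=3
t=6: arr=0 -> substrate=2 bound=3 product=5
t=7: arr=1 -> substrate=2 bound=3 product=6
t=8: arr=1 -> substrate=3 bound=3 product=6
t=9: arr=2 -> substrate=3 bound=3 product=8
t=10: arr=0 -> substrate=2 bound=3 product=9
t=11: arr=0 -> substrate=2 bound=3 product=9
t=12: arr=0 -> substrate=0 bound=3 product=11

Answer: 11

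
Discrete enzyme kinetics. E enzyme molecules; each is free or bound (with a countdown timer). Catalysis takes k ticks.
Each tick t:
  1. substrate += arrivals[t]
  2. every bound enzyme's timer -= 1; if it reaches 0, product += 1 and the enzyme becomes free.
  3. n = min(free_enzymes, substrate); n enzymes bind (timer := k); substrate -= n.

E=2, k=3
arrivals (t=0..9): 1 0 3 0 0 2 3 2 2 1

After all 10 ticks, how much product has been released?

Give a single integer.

t=0: arr=1 -> substrate=0 bound=1 product=0
t=1: arr=0 -> substrate=0 bound=1 product=0
t=2: arr=3 -> substrate=2 bound=2 product=0
t=3: arr=0 -> substrate=1 bound=2 product=1
t=4: arr=0 -> substrate=1 bound=2 product=1
t=5: arr=2 -> substrate=2 bound=2 product=2
t=6: arr=3 -> substrate=4 bound=2 product=3
t=7: arr=2 -> substrate=6 bound=2 product=3
t=8: arr=2 -> substrate=7 bound=2 product=4
t=9: arr=1 -> substrate=7 bound=2 product=5

Answer: 5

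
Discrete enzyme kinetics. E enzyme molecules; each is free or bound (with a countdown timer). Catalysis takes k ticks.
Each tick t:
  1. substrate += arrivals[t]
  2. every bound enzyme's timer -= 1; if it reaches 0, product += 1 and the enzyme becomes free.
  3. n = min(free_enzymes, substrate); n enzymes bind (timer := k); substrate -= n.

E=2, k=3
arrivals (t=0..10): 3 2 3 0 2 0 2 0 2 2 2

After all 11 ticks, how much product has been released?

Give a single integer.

t=0: arr=3 -> substrate=1 bound=2 product=0
t=1: arr=2 -> substrate=3 bound=2 product=0
t=2: arr=3 -> substrate=6 bound=2 product=0
t=3: arr=0 -> substrate=4 bound=2 product=2
t=4: arr=2 -> substrate=6 bound=2 product=2
t=5: arr=0 -> substrate=6 bound=2 product=2
t=6: arr=2 -> substrate=6 bound=2 product=4
t=7: arr=0 -> substrate=6 bound=2 product=4
t=8: arr=2 -> substrate=8 bound=2 product=4
t=9: arr=2 -> substrate=8 bound=2 product=6
t=10: arr=2 -> substrate=10 bound=2 product=6

Answer: 6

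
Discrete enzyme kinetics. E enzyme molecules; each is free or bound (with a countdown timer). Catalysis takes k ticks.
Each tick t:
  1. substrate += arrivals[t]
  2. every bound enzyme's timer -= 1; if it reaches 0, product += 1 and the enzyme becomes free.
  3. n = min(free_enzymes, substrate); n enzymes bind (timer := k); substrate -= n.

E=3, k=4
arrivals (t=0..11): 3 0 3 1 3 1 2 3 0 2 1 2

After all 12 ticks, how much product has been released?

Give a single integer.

t=0: arr=3 -> substrate=0 bound=3 product=0
t=1: arr=0 -> substrate=0 bound=3 product=0
t=2: arr=3 -> substrate=3 bound=3 product=0
t=3: arr=1 -> substrate=4 bound=3 product=0
t=4: arr=3 -> substrate=4 bound=3 product=3
t=5: arr=1 -> substrate=5 bound=3 product=3
t=6: arr=2 -> substrate=7 bound=3 product=3
t=7: arr=3 -> substrate=10 bound=3 product=3
t=8: arr=0 -> substrate=7 bound=3 product=6
t=9: arr=2 -> substrate=9 bound=3 product=6
t=10: arr=1 -> substrate=10 bound=3 product=6
t=11: arr=2 -> substrate=12 bound=3 product=6

Answer: 6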